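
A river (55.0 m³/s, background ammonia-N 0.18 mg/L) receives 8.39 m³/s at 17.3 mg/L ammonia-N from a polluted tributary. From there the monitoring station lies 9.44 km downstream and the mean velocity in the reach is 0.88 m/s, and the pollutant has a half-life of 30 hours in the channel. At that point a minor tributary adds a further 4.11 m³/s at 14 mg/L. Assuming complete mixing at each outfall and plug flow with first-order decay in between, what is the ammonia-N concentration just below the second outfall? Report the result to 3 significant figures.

Flow-weighted average: C = (55.00·0.1800 + 8.390·17.30) / 63.39 = 155.0/63.39 = 2.446 mg/L; combined flow 63.39 m³/s.
Travel time t = 9.44·1000 / 0.88 = 10730 s = 2.980 h.
Half-life 30 h → k = ln 2 / 30 = 0.02310 h⁻¹ = 0.5545 d⁻¹.
After decay, C = 2.446 × e^(−kt) = 2.446 × 0.9335 = 2.283 mg/L.
Second outfall: C = (63.39·2.283 + 4.110·14.00)/67.50 = 2.997 mg/L.

3.00 mg/L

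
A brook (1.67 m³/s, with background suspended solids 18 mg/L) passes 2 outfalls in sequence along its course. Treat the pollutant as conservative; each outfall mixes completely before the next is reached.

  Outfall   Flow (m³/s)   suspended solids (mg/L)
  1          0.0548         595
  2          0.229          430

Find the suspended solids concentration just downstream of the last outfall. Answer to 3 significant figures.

Below outfall 1: Q → 1.725 m³/s, C = (1.670·18.00 + 0.05480·595.0)/1.725 = 36.33 mg/L.
Below outfall 2: Q → 1.954 m³/s, C = (1.725·36.33 + 0.2290·430.0)/1.954 = 82.47 mg/L.

82.5 mg/L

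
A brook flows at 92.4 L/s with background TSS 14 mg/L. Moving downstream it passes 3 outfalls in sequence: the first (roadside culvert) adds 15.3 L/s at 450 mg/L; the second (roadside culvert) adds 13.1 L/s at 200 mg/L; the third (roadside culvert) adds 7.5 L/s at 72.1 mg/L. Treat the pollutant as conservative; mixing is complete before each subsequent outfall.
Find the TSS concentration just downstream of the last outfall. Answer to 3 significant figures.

88.4 mg/L

Below outfall 1: Q → 107.7 L/s, C = (92.40·14.00 + 15.30·450.0)/107.7 = 75.94 mg/L.
Below outfall 2: Q → 120.8 L/s, C = (107.7·75.94 + 13.10·200.0)/120.8 = 89.39 mg/L.
Below outfall 3: Q → 128.3 L/s, C = (120.8·89.39 + 7.500·72.10)/128.3 = 88.38 mg/L.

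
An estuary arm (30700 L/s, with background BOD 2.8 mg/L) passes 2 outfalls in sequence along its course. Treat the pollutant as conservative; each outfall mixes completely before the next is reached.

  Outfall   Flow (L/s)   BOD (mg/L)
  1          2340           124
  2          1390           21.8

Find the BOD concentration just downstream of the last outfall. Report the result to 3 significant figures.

Outfall 1: combined Q = 33040 L/s; C = (30700·2.800 + 2340·124.0)/33040 = 11.38 mg/L.
Outfall 2: combined Q = 34430 L/s; C = (33040·11.38 + 1390·21.80)/34430 = 11.80 mg/L.

11.8 mg/L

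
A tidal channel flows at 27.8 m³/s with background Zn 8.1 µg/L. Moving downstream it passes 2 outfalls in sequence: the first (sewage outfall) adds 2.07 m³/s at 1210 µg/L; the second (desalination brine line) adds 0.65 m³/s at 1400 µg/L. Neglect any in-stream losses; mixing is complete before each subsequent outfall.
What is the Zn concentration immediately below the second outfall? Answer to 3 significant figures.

Outfall 1: combined Q = 29.87 m³/s; C = (27.80·8.100 + 2.070·1210)/29.87 = 91.39 µg/L.
Outfall 2: combined Q = 30.52 m³/s; C = (29.87·91.39 + 0.6500·1400)/30.52 = 119.3 µg/L.

119 µg/L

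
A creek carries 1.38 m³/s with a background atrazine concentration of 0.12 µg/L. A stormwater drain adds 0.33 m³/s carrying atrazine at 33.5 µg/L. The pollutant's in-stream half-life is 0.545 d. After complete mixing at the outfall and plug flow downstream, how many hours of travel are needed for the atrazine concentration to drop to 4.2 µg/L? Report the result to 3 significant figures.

After mixing, C = (1.380·0.1200 + 0.3300·33.50) / 1.710 = 11.22/1.710 = 6.562 µg/L.
Half-life 0.545 d → k = ln 2 / 0.545 = 1.272 d⁻¹.
6.562·exp(−k·t) = 4.2 → t = ln(6.562/4.2)/k = 30310 s = 8.419 h.

8.42 h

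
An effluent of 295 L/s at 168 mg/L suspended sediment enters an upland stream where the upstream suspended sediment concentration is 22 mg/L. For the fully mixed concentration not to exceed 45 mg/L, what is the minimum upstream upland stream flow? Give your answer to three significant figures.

Set C_mix = 45: (Q·22.00 + 295.0·168.0) / (Q + 295.0) = 45
→ Q = 295.0·(168.0 − 45)/(45 − 22.00) = 1578 L/s.

1580 L/s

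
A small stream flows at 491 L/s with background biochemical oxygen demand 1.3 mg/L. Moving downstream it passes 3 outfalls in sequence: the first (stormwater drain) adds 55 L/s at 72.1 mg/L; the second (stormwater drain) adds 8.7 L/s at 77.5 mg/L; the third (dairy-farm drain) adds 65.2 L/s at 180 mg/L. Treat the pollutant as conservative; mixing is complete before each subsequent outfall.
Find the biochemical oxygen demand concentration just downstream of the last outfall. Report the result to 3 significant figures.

27.4 mg/L

Outfall 1: combined Q = 546.0 L/s; C = (491.0·1.300 + 55.00·72.10)/546.0 = 8.432 mg/L.
Outfall 2: combined Q = 554.7 L/s; C = (546.0·8.432 + 8.700·77.50)/554.7 = 9.515 mg/L.
Outfall 3: combined Q = 619.9 L/s; C = (554.7·9.515 + 65.20·180.0)/619.9 = 27.45 mg/L.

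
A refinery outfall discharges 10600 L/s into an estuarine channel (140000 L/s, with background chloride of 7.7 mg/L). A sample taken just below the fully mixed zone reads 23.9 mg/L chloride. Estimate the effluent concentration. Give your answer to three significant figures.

Mass balance: 140000·7.700 + 10600·Cₑ = 150600·23.90
→ Cₑ = (150600·23.90 − 140000·7.700) / 10600 = 237.9 mg/L.

238 mg/L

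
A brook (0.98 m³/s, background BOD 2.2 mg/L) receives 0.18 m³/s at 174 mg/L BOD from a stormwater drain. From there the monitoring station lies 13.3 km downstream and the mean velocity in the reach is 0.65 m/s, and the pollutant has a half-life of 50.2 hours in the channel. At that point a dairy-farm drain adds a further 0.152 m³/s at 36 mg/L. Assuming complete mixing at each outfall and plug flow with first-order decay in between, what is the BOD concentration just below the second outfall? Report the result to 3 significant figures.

27.8 mg/L

Flow-weighted average: C = (0.9800·2.200 + 0.1800·174.0) / 1.160 = 33.48/1.160 = 28.86 mg/L; combined flow 1.160 m³/s.
Travel time t = 13.3·1000 / 0.65 = 20460 s = 5.684 h.
Half-life 50.2 h → k = ln 2 / 50.2 = 0.01381 h⁻¹ = 0.3314 d⁻¹.
Applying C = C₀e^(−kt): 28.86 × 0.9245 = 26.68 mg/L.
Second outfall: C = (1.160·26.68 + 0.1520·36.00)/1.312 = 27.76 mg/L.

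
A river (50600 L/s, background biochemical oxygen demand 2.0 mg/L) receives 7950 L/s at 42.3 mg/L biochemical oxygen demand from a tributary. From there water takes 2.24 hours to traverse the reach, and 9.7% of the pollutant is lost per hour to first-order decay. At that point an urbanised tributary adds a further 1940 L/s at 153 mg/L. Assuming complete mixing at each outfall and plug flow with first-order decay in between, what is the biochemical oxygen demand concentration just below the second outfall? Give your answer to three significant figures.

Mixed concentration C = ΣQC/ΣQ = (50600·2.000 + 7950·42.30) / 58550 = 437500/58550 = 7.472 mg/L; combined flow 58550 L/s.
9.7%/h lost → k = −ln(1 − 0.097) = 0.1020 h⁻¹.
Applying C = C₀e^(−kt): 7.472 × 0.7957 = 5.945 mg/L.
Second outfall: C = (58550·5.945 + 1940·153.0)/60490 = 10.66 mg/L.

10.7 mg/L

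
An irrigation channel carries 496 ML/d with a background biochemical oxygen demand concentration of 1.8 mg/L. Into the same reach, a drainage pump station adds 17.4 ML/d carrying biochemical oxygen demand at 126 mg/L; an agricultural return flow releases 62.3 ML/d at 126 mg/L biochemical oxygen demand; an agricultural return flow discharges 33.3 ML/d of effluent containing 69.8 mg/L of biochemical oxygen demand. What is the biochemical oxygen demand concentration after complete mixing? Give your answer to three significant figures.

21.8 mg/L

Mixed concentration C = ΣQC/ΣQ = (496.0·1.800 + 17.40·126.0 + 62.30·126.0 + 33.30·69.80) / 609.0 = 13260/609.0 = 21.77 mg/L.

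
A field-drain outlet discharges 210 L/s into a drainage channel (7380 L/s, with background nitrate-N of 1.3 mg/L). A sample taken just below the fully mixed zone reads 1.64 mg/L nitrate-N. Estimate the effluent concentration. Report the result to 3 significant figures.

Mass balance: 7380·1.300 + 210.0·Cₑ = 7590·1.640
→ Cₑ = (7590·1.640 − 7380·1.300) / 210.0 = 13.59 mg/L.

13.6 mg/L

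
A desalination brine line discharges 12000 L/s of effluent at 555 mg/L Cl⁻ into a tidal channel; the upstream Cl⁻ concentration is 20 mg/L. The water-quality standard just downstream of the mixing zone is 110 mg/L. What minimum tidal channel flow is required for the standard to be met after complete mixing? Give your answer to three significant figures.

59300 L/s

Set C_mix = 110: (Q·20.00 + 12000·555.0) / (Q + 12000) = 110
→ Q = 12000·(555.0 − 110)/(110 − 20.00) = 59330 L/s.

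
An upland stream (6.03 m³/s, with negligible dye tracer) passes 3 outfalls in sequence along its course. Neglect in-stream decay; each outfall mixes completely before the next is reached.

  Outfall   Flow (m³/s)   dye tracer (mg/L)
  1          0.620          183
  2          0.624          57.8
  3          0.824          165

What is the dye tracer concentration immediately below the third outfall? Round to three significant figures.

35.3 mg/L

After outfall 1: Q = 6.030 + 0.6200 = 6.650 m³/s; C = (6.030·0 + 0.6200·183.0)/6.650 = 17.06 mg/L.
After outfall 2: Q = 6.650 + 0.6240 = 7.274 m³/s; C = (6.650·17.06 + 0.6240·57.80)/7.274 = 20.56 mg/L.
After outfall 3: Q = 7.274 + 0.8240 = 8.098 m³/s; C = (7.274·20.56 + 0.8240·165.0)/8.098 = 35.25 mg/L.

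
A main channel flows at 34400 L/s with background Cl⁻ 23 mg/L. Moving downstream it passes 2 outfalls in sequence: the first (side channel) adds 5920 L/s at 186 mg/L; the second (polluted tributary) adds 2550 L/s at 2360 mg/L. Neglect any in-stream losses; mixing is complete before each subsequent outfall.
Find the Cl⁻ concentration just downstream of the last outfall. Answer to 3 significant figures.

185 mg/L

After outfall 1: Q = 34400 + 5920 = 40320 L/s; C = (34400·23.00 + 5920·186.0)/40320 = 46.93 mg/L.
After outfall 2: Q = 40320 + 2550 = 42870 L/s; C = (40320·46.93 + 2550·2360)/42870 = 184.5 mg/L.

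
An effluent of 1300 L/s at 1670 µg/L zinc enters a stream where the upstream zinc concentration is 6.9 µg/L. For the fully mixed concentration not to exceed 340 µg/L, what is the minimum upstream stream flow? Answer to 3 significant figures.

5190 L/s

Set C_mix = 340: (Q·6.900 + 1300·1670) / (Q + 1300) = 340
→ Q = 1300·(1670 − 340)/(340 − 6.900) = 5191 L/s.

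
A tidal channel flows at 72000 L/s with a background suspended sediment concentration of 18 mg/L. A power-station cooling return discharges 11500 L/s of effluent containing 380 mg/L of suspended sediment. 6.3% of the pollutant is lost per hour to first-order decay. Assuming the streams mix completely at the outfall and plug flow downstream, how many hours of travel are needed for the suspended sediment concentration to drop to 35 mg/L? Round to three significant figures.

After mixing, C = (72000·18.00 + 11500·380.0) / 83500 = 5666000/83500 = 67.86 mg/L.
6.3%/h lost → k = −ln(1 − 0.063) = 0.06507 h⁻¹.
67.86·exp(−k·t) = 35 → t = ln(67.86/35)/k = 36630 s = 10.17 h.

10.2 h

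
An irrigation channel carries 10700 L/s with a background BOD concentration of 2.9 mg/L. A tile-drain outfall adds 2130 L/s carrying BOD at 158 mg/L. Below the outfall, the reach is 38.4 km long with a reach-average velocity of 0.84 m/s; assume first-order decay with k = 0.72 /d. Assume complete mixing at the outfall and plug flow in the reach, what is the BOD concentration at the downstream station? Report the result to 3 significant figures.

19.6 mg/L

Mixed concentration C = ΣQC/ΣQ = (10700·2.900 + 2130·158.0) / 12830 = 367600/12830 = 28.65 mg/L.
Travel time t = 38.4·1000 / 0.84 = 45710 s = 12.70 h.
First-order decay: C = 28.65·exp(−k·t) = 28.65·0.6832 = 19.57 mg/L.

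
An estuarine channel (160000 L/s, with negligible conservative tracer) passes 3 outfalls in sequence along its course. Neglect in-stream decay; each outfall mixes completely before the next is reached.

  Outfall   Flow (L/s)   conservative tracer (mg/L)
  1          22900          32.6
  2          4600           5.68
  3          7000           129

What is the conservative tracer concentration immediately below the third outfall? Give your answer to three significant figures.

8.62 mg/L

Outfall 1: combined Q = 182900 L/s; C = (160000·0 + 22900·32.60)/182900 = 4.082 mg/L.
Outfall 2: combined Q = 187500 L/s; C = (182900·4.082 + 4600·5.680)/187500 = 4.121 mg/L.
Outfall 3: combined Q = 194500 L/s; C = (187500·4.121 + 7000·129.0)/194500 = 8.615 mg/L.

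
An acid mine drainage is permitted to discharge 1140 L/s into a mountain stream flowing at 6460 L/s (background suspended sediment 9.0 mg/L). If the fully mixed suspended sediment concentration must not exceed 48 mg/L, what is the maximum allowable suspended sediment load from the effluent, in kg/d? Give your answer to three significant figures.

26500 kg/d

Mass balance at the limit: 6460·9.000 + 1140·Cₑ = 7600·48 → Cₑ = 269.0 mg/L.
1140 L/s = 1.140 m³/s. Load = 1.140 m³/s × 269.0 g/m³ × 86 400 s/d = 26500 kg/d.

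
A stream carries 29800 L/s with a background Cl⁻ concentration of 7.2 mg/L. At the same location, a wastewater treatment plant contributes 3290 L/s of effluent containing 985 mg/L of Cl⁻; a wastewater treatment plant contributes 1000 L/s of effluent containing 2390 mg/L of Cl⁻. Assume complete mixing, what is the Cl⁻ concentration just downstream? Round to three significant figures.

Conservation of mass: C = (29800·7.200 + 3290·985.0 + 1000·2390) / 34090 = 5845000/34090 = 171.5 mg/L.

171 mg/L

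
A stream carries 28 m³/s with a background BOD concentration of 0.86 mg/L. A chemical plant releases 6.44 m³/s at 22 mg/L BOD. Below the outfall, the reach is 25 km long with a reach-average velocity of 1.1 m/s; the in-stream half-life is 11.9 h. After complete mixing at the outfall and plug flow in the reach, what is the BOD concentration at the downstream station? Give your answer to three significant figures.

Mass balance: C = (28.00·0.8600 + 6.440·22.00) / 34.44 = 165.8/34.44 = 4.813 mg/L.
Travel time t = 25·1000 / 1.1 = 22730 s = 6.313 h.
Half-life 11.9 h → k = ln 2 / 11.9 = 0.05825 h⁻¹ = 1.398 d⁻¹.
Decay over the reach: 4.813·exp(−kt) = 4.813·0.6923 = 3.332 mg/L.

3.33 mg/L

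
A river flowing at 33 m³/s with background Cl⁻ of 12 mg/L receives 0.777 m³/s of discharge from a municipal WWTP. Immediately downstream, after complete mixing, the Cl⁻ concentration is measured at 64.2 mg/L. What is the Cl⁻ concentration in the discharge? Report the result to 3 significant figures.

2280 mg/L

Mass balance: 33.00·12.00 + 0.7770·Cₑ = 33.78·64.20
→ Cₑ = (33.78·64.20 − 33.00·12.00) / 0.7770 = 2281 mg/L.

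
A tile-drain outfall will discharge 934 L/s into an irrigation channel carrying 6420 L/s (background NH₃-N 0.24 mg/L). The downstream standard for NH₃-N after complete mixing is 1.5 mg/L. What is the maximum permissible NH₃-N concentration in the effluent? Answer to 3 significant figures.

10.2 mg/L

At the limit, (Qr·Cr + Qe·Cₑ)/(Qr + Qe) = 1.5:
Cₑ = (7354·1.5 − 6420·0.2400) / 934.0 = 10.16 mg/L.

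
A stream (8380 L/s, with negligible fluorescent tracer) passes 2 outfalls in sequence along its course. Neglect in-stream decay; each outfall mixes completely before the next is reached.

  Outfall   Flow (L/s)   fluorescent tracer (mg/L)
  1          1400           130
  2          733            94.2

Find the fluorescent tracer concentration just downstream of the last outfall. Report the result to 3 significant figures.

23.9 mg/L

After outfall 1: Q = 8380 + 1400 = 9780 L/s; C = (8380·0 + 1400·130.0)/9780 = 18.61 mg/L.
After outfall 2: Q = 9780 + 733.0 = 10510 L/s; C = (9780·18.61 + 733.0·94.20)/10510 = 23.88 mg/L.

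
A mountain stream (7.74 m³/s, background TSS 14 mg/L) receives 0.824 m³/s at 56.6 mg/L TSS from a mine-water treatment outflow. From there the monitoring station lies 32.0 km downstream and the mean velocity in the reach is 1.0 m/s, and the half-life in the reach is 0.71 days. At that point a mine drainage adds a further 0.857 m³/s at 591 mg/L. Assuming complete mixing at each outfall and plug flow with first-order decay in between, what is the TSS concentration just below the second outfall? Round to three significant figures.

65.2 mg/L

Mass balance: C = (7.740·14.00 + 0.8240·56.60) / 8.564 = 155.0/8.564 = 18.10 mg/L; combined flow 8.564 m³/s.
Travel time t = 32.0·1000 / 1.0 = 32000 s = 8.889 h.
Half-life 0.71 d → k = ln 2 / 0.71 = 0.9763 d⁻¹.
First-order decay: C = 18.10·exp(−k·t) = 18.10·0.6966 = 12.61 mg/L.
At the second outfall, C = (8.564·12.61 + 0.8570·591.0) / (8.564 + 0.8570) = 65.22 mg/L.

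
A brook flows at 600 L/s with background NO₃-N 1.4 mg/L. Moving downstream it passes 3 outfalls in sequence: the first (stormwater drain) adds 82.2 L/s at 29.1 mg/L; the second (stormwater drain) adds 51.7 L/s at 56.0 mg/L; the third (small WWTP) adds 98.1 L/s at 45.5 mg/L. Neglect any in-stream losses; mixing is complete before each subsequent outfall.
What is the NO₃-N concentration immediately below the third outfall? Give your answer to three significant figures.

After outfall 1: Q = 600.0 + 82.20 = 682.2 L/s; C = (600.0·1.400 + 82.20·29.10)/682.2 = 4.738 mg/L.
After outfall 2: Q = 682.2 + 51.70 = 733.9 L/s; C = (682.2·4.738 + 51.70·56.00)/733.9 = 8.349 mg/L.
After outfall 3: Q = 733.9 + 98.10 = 832.0 L/s; C = (733.9·8.349 + 98.10·45.50)/832.0 = 12.73 mg/L.

12.7 mg/L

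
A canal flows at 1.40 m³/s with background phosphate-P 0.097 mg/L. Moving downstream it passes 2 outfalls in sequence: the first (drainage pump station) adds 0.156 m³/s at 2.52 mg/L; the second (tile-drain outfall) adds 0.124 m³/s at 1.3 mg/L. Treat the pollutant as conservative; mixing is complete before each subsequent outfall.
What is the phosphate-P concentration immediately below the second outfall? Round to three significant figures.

Below outfall 1: Q → 1.556 m³/s, C = (1.400·0.09700 + 0.1560·2.520)/1.556 = 0.3399 mg/L.
Below outfall 2: Q → 1.680 m³/s, C = (1.556·0.3399 + 0.1240·1.300)/1.680 = 0.4108 mg/L.

0.411 mg/L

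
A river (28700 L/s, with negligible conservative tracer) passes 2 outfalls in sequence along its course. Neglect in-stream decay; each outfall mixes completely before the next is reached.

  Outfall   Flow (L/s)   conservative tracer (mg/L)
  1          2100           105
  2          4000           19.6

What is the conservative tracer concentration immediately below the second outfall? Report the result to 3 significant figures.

8.59 mg/L

After outfall 1: Q = 28700 + 2100 = 30800 L/s; C = (28700·0 + 2100·105.0)/30800 = 7.159 mg/L.
After outfall 2: Q = 30800 + 4000 = 34800 L/s; C = (30800·7.159 + 4000·19.60)/34800 = 8.589 mg/L.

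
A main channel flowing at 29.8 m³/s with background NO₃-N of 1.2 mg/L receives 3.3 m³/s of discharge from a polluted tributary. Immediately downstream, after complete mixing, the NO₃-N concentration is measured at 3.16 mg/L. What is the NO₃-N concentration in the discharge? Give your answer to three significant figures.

Mass balance: 29.80·1.200 + 3.300·Cₑ = 33.10·3.160
→ Cₑ = (33.10·3.160 − 29.80·1.200) / 3.300 = 20.86 mg/L.

20.9 mg/L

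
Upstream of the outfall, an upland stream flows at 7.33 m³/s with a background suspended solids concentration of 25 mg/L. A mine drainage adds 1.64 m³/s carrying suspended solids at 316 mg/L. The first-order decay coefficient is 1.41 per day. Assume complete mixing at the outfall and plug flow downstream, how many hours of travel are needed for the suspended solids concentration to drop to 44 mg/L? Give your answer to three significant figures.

9.79 h

Conservation of mass: C = (7.330·25.00 + 1.640·316.0) / 8.970 = 701.5/8.970 = 78.20 mg/L.
78.20·exp(−k·t) = 44 → t = ln(78.20/44)/k = 35240 s = 9.789 h.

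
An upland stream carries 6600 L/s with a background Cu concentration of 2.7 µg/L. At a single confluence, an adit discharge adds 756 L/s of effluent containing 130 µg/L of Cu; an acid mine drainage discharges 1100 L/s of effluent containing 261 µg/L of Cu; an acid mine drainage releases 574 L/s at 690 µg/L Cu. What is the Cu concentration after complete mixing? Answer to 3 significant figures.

88.5 µg/L

Mass balance: C = (6600·2.700 + 756.0·130.0 + 1100·261.0 + 574.0·690.0) / 9030 = 799300/9030 = 88.51 µg/L.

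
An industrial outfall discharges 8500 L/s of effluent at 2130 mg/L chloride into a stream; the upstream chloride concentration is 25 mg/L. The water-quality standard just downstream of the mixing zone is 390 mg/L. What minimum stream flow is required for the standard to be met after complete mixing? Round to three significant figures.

Set C_mix = 390: (Q·25.00 + 8500·2130) / (Q + 8500) = 390
→ Q = 8500·(2130 − 390)/(390 − 25.00) = 40520 L/s.

40500 L/s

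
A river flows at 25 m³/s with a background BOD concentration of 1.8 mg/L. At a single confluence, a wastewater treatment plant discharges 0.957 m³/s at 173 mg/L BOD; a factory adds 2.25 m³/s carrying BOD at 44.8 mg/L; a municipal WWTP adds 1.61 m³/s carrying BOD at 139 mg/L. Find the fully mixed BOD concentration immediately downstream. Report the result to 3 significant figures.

After mixing, C = (25.00·1.800 + 0.9570·173.0 + 2.250·44.80 + 1.610·139.0) / 29.82 = 535.2/29.82 = 17.95 mg/L.

17.9 mg/L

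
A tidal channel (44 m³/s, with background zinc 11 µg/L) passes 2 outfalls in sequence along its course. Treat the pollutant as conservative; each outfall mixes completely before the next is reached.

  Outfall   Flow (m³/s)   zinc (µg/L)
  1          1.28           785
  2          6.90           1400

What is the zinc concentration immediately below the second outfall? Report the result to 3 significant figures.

Outfall 1: combined Q = 45.28 m³/s; C = (44.00·11.00 + 1.280·785.0)/45.28 = 32.88 µg/L.
Outfall 2: combined Q = 52.18 m³/s; C = (45.28·32.88 + 6.900·1400)/52.18 = 213.7 µg/L.

214 µg/L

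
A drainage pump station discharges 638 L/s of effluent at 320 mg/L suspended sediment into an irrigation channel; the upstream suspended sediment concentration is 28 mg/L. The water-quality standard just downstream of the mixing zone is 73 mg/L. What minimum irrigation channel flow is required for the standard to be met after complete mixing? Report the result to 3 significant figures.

3500 L/s

Set C_mix = 73: (Q·28.00 + 638.0·320.0) / (Q + 638.0) = 73
→ Q = 638.0·(320.0 − 73)/(73 − 28.00) = 3502 L/s.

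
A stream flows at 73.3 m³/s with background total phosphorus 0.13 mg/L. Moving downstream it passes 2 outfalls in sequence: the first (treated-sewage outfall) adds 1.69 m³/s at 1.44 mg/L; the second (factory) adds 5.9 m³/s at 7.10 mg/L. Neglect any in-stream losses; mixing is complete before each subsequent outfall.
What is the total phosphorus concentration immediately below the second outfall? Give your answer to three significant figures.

0.666 mg/L

Outfall 1: combined Q = 74.99 m³/s; C = (73.30·0.1300 + 1.690·1.440)/74.99 = 0.1595 mg/L.
Outfall 2: combined Q = 80.89 m³/s; C = (74.99·0.1595 + 5.900·7.100)/80.89 = 0.6658 mg/L.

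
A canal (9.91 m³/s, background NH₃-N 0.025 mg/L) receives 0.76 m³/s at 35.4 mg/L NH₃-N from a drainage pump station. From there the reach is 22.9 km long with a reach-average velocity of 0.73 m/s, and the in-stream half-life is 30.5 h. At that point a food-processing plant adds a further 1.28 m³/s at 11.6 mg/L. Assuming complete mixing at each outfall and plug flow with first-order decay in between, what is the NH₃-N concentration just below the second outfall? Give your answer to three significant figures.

3.11 mg/L

Conservation of mass: C = (9.910·0.02500 + 0.7600·35.40) / 10.67 = 27.15/10.67 = 2.545 mg/L; combined flow 10.67 m³/s.
Travel time t = 22.9·1000 / 0.73 = 31370 s = 8.714 h.
Half-life 30.5 h → k = ln 2 / 30.5 = 0.02273 h⁻¹ = 0.5454 d⁻¹.
After decay, C = 2.545 × e^(−kt) = 2.545 × 0.8203 = 2.088 mg/L.
Second outfall: C = (10.67·2.088 + 1.280·11.60)/11.95 = 3.106 mg/L.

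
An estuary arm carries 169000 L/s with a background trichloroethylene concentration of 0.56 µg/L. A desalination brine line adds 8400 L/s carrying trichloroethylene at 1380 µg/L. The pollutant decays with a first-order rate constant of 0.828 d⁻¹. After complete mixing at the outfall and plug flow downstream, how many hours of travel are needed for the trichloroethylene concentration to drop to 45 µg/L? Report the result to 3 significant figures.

11.0 h

Mixed concentration C = ΣQC/ΣQ = (169000·0.5600 + 8400·1380) / 177400 = 11690000/177400 = 65.88 µg/L.
65.88·exp(−k·t) = 45 → t = ln(65.88/45)/k = 39770 s = 11.05 h.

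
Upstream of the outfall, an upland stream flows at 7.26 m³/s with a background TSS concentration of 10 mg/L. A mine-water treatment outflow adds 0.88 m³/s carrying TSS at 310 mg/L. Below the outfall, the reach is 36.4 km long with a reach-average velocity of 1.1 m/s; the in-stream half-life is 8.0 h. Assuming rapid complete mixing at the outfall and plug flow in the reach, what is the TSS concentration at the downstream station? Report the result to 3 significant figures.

Flow-weighted average: C = (7.260·10.00 + 0.8800·310.0) / 8.140 = 345.4/8.140 = 42.43 mg/L.
Travel time t = 36.4·1000 / 1.1 = 33090 s = 9.192 h.
Half-life 8.0 h → k = ln 2 / 8.0 = 0.08664 h⁻¹ = 2.079 d⁻¹.
After decay, C = 42.43 × e^(−kt) = 42.43 × 0.4509 = 19.13 mg/L.

19.1 mg/L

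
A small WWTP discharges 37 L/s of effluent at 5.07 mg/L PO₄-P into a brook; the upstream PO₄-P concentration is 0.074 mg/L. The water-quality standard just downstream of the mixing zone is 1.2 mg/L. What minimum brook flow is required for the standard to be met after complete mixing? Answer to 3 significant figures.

Set C_mix = 1.2: (Q·0.07400 + 37.00·5.070) / (Q + 37.00) = 1.2
→ Q = 37.00·(5.070 − 1.2)/(1.2 − 0.07400) = 127.2 L/s.

127 L/s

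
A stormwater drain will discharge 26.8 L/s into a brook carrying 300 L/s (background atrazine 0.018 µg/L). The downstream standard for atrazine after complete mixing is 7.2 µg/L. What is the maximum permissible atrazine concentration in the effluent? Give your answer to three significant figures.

87.6 µg/L

At the limit, (Qr·Cr + Qe·Cₑ)/(Qr + Qe) = 7.2:
Cₑ = (326.8·7.2 − 300.0·0.01800) / 26.80 = 87.60 µg/L.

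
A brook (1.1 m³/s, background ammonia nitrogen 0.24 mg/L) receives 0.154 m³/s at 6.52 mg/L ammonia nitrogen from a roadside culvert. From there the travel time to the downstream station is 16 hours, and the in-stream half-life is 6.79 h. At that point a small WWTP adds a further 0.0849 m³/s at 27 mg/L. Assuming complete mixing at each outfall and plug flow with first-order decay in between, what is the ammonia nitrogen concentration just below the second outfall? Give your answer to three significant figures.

1.90 mg/L

Mixed concentration C = ΣQC/ΣQ = (1.100·0.2400 + 0.1540·6.520) / 1.254 = 1.268/1.254 = 1.011 mg/L; combined flow 1.254 m³/s.
Half-life 6.79 h → k = ln 2 / 6.79 = 0.1021 h⁻¹ = 2.450 d⁻¹.
Applying C = C₀e^(−kt): 1.011 × 0.1953 = 0.1975 mg/L.
At the second outfall, C = (1.254·0.1975 + 0.08490·27.00) / (1.254 + 0.08490) = 1.897 mg/L.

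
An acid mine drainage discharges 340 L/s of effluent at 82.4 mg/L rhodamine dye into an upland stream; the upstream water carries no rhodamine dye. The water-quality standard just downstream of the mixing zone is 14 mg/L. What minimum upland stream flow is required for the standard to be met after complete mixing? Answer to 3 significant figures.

Set C_mix = 14: (Q·0 + 340.0·82.40) / (Q + 340.0) = 14
→ Q = 340.0·(82.40 − 14)/(14 − 0) = 1661 L/s.

1660 L/s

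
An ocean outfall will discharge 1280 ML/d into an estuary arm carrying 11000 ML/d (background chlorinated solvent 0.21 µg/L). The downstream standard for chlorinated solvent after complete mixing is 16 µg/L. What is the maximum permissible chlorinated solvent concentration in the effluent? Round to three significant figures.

At the limit, (Qr·Cr + Qe·Cₑ)/(Qr + Qe) = 16:
Cₑ = (12280·16 − 11000·0.2100) / 1280 = 151.7 µg/L.

152 µg/L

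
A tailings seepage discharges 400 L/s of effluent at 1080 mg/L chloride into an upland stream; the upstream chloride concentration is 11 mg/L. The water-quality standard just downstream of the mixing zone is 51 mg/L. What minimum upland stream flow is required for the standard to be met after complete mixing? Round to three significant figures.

10300 L/s

Set C_mix = 51: (Q·11.00 + 400.0·1080) / (Q + 400.0) = 51
→ Q = 400.0·(1080 − 51)/(51 − 11.00) = 10290 L/s.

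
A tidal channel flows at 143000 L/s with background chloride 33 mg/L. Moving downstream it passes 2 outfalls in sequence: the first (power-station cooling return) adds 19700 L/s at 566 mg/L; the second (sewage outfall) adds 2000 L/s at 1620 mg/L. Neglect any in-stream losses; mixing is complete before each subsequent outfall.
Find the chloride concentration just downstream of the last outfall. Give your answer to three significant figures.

After outfall 1: Q = 143000 + 19700 = 162700 L/s; C = (143000·33.00 + 19700·566.0)/162700 = 97.54 mg/L.
After outfall 2: Q = 162700 + 2000 = 164700 L/s; C = (162700·97.54 + 2000·1620)/164700 = 116.0 mg/L.

116 mg/L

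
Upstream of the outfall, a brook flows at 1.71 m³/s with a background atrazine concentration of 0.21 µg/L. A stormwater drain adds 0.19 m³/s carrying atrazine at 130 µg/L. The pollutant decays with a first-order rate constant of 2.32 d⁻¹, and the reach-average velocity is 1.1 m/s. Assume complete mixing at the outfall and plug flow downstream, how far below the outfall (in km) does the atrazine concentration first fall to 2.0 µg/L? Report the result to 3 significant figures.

77.3 km

After mixing, C = (1.710·0.2100 + 0.1900·130.0) / 1.900 = 25.06/1.900 = 13.19 µg/L.
Set 13.19·exp(−k·t) = 2.0 → t = ln(13.19/2.0)/k = 70250 s = 19.51 h.
Distance = v·t = 1.1·70250 = 77270 m = 77.27 km.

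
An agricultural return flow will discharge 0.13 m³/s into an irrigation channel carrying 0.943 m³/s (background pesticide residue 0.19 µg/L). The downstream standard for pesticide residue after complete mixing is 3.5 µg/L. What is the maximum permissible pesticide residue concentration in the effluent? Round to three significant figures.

27.5 µg/L

At the limit, (Qr·Cr + Qe·Cₑ)/(Qr + Qe) = 3.5:
Cₑ = (1.073·3.5 − 0.9430·0.1900) / 0.1300 = 27.51 µg/L.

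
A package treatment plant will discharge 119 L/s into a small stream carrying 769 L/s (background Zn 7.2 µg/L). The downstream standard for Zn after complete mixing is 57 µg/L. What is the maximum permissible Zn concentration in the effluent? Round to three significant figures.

At the limit, (Qr·Cr + Qe·Cₑ)/(Qr + Qe) = 57:
Cₑ = (888.0·57 − 769.0·7.200) / 119.0 = 378.8 µg/L.

379 µg/L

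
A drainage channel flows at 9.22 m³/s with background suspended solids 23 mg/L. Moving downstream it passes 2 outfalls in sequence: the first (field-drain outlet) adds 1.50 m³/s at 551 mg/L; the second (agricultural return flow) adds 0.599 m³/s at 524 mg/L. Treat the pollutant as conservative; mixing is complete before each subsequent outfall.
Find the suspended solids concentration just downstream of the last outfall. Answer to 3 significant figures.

119 mg/L

After outfall 1: Q = 9.220 + 1.500 = 10.72 m³/s; C = (9.220·23.00 + 1.500·551.0)/10.72 = 96.88 mg/L.
After outfall 2: Q = 10.72 + 0.5990 = 11.32 m³/s; C = (10.72·96.88 + 0.5990·524.0)/11.32 = 119.5 mg/L.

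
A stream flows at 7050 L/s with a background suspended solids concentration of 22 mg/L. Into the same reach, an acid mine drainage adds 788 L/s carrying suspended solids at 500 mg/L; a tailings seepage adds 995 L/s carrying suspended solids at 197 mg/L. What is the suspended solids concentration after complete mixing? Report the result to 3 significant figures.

84.4 mg/L

Conservation of mass: C = (7050·22.00 + 788.0·500.0 + 995.0·197.0) / 8833 = 745100/8833 = 84.36 mg/L.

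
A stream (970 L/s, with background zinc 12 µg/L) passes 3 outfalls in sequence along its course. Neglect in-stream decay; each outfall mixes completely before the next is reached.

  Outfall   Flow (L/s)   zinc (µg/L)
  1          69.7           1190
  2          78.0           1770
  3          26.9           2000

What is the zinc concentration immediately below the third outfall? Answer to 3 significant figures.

After outfall 1: Q = 970.0 + 69.70 = 1040 L/s; C = (970.0·12.00 + 69.70·1190)/1040 = 90.97 µg/L.
After outfall 2: Q = 1040 + 78.00 = 1118 L/s; C = (1040·90.97 + 78.00·1770)/1118 = 208.1 µg/L.
After outfall 3: Q = 1118 + 26.90 = 1145 L/s; C = (1118·208.1 + 26.90·2000)/1145 = 250.3 µg/L.

250 µg/L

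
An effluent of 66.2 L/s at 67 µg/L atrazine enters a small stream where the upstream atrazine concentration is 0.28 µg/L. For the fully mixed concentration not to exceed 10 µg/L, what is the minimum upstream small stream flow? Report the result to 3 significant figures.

388 L/s

Set C_mix = 10: (Q·0.2800 + 66.20·67.00) / (Q + 66.20) = 10
→ Q = 66.20·(67.00 − 10)/(10 − 0.2800) = 388.2 L/s.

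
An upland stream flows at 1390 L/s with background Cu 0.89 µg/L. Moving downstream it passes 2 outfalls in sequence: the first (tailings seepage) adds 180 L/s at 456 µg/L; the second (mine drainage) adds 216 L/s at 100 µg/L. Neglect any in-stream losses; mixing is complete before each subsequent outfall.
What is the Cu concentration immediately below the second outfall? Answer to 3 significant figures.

After outfall 1: Q = 1390 + 180.0 = 1570 L/s; C = (1390·0.8900 + 180.0·456.0)/1570 = 53.07 µg/L.
After outfall 2: Q = 1570 + 216.0 = 1786 L/s; C = (1570·53.07 + 216.0·100.0)/1786 = 58.74 µg/L.

58.7 µg/L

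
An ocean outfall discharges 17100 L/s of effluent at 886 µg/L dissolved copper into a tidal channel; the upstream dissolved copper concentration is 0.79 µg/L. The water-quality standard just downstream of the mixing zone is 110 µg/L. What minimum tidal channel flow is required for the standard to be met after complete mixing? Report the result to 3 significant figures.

122000 L/s

Set C_mix = 110: (Q·0.7900 + 17100·886.0) / (Q + 17100) = 110
→ Q = 17100·(886.0 − 110)/(110 − 0.7900) = 121500 L/s.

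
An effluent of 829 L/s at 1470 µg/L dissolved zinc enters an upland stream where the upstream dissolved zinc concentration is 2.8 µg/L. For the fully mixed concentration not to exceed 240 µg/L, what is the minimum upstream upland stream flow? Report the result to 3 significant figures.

4300 L/s

Set C_mix = 240: (Q·2.800 + 829.0·1470) / (Q + 829.0) = 240
→ Q = 829.0·(1470 − 240)/(240 − 2.800) = 4299 L/s.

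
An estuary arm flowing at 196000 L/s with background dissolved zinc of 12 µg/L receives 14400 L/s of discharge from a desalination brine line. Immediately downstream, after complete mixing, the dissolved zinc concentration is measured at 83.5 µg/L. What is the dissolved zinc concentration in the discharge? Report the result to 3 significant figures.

Mass balance: 196000·12.00 + 14400·Cₑ = 210400·83.50
→ Cₑ = (210400·83.50 − 196000·12.00) / 14400 = 1057 µg/L.

1060 µg/L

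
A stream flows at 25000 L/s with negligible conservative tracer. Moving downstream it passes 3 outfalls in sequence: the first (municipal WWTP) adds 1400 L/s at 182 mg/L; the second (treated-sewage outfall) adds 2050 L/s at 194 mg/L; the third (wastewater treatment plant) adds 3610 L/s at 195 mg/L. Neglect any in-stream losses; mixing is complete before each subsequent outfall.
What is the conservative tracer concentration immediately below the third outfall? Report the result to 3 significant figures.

42.3 mg/L

After outfall 1: Q = 25000 + 1400 = 26400 L/s; C = (25000·0 + 1400·182.0)/26400 = 9.652 mg/L.
After outfall 2: Q = 26400 + 2050 = 28450 L/s; C = (26400·9.652 + 2050·194.0)/28450 = 22.93 mg/L.
After outfall 3: Q = 28450 + 3610 = 32060 L/s; C = (28450·22.93 + 3610·195.0)/32060 = 42.31 mg/L.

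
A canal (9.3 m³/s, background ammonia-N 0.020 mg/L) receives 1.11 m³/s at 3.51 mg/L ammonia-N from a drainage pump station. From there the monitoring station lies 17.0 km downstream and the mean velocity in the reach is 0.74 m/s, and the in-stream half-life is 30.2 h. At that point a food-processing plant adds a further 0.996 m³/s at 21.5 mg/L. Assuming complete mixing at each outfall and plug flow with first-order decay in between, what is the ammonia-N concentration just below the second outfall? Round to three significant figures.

Mixed concentration C = ΣQC/ΣQ = (9.300·0.02000 + 1.110·3.510) / 10.41 = 4.082/10.41 = 0.3921 mg/L; combined flow 10.41 m³/s.
Travel time t = 17.0·1000 / 0.74 = 22970 s = 6.381 h.
Half-life 30.2 h → k = ln 2 / 30.2 = 0.02295 h⁻¹ = 0.5508 d⁻¹.
First-order decay: C = 0.3921·exp(−k·t) = 0.3921·0.8638 = 0.3387 mg/L.
Second outfall: C = (10.41·0.3387 + 0.9960·21.50)/11.41 = 2.187 mg/L.

2.19 mg/L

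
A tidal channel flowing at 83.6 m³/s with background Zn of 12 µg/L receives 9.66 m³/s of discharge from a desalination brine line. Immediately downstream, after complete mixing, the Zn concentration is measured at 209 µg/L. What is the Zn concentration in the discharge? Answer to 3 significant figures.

Mass balance: 83.60·12.00 + 9.660·Cₑ = 93.26·209.0
→ Cₑ = (93.26·209.0 − 83.60·12.00) / 9.660 = 1914 µg/L.

1910 µg/L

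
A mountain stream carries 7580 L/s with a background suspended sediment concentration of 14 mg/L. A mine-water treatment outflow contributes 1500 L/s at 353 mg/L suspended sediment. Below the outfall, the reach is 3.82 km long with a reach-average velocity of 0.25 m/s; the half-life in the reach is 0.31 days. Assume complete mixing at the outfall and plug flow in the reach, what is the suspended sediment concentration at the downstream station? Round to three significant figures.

47.1 mg/L

Mixed concentration C = ΣQC/ΣQ = (7580·14.00 + 1500·353.0) / 9080 = 635600/9080 = 70.00 mg/L.
Travel time t = 3.82·1000 / 0.25 = 15280 s = 4.244 h.
Half-life 0.31 d → k = ln 2 / 0.31 = 2.236 d⁻¹.
Decay over the reach: 70.00·exp(−kt) = 70.00·0.6734 = 47.14 mg/L.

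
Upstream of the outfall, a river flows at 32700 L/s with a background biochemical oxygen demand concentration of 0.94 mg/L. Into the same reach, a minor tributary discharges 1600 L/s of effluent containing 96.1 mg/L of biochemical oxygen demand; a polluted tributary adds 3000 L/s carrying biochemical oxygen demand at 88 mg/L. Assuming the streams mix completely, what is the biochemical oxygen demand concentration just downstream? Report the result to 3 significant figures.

Mixed concentration C = ΣQC/ΣQ = (32700·0.9400 + 1600·96.10 + 3000·88.00) / 37300 = 448500/37300 = 12.02 mg/L.

12.0 mg/L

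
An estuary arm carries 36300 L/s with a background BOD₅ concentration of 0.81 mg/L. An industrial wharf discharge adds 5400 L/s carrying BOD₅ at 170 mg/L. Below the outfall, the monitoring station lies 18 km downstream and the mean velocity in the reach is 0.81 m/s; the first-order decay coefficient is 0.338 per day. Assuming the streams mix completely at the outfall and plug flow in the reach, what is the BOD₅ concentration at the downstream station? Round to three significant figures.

Conservation of mass: C = (36300·0.8100 + 5400·170.0) / 41700 = 947400/41700 = 22.72 mg/L.
Travel time t = 18·1000 / 0.81 = 22220 s = 6.173 h.
Decay over the reach: 22.72·exp(−kt) = 22.72·0.9167 = 20.83 mg/L.

20.8 mg/L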